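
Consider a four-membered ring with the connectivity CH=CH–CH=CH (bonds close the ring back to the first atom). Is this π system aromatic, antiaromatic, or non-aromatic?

All ring atoms are sp² and supply a p orbital to the ring (each doubly-bonded ring atom is sp² with one p-orbital electron); the conjugation is uninterrupted.
Tallying contributions gives 2 × 2 = 4 from the 2 double-bond units.
4 is a 4n count (n = 1), so the planar conjugated ring is antiaromatic.
(The species described is cyclobutadiene.)

Antiaromatic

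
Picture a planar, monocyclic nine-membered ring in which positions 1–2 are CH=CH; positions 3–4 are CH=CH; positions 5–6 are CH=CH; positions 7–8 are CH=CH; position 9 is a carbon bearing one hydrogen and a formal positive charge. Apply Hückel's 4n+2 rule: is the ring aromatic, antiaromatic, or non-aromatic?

Antiaromatic

The p orbitals form a continuous loop: the double-bond atoms are sp², each contributing one p electron; the carbocation has an empty p orbital. The ring is fully conjugated.
Counting π electrons: 4 × 2 = 8 from the double-bond units + 0 from the CH(+) atom = 8.
8 is a 4n count (n = 2), so the planar conjugated ring is antiaromatic.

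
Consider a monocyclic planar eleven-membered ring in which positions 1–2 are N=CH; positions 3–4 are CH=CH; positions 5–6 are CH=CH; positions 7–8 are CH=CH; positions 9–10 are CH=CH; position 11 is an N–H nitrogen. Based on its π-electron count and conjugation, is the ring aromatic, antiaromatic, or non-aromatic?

All ring atoms are sp² and supply a p orbital to the ring (each doubly-bonded ring atom is sp² with one p-orbital electron; the doubly-bonded nitrogens are pyridine-type — their lone pairs lie in the ring plane, leaving one electron in the p orbital; the pyrrole-type nitrogen donates its lone pair from the p orbital); the conjugation is uninterrupted.
Tallying contributions gives 5 × 2 = 10 from the double-bond units + 2 from the NH atom = 12.
12 is a 4n count (n = 3), so the planar conjugated ring is antiaromatic.

Antiaromatic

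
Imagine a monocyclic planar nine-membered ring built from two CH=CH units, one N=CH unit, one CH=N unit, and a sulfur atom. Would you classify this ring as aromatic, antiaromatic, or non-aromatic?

Every ring atom contributes a p orbital perpendicular to the ring (every atom in a ring double bond is sp² and brings one electron to the p orbital; each sp² =N– keeps its lone pair in-plane and puts one electron into the π system; the sulfur donates one lone pair from its p orbital), so the π system is cyclic and fully conjugated.
π-electron count: 4 × 2 = 8 from the double-bond units + 2 from the S atom = 10.
That gives a 4n+2 count (10, n = 2).

Aromatic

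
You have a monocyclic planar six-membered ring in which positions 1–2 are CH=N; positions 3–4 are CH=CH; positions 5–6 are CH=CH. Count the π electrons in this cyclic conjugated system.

6

Check conjugation: every atom in a ring double bond is sp² and brings one electron to the p orbital; each sp² =N– keeps its lone pair in-plane and puts one electron into the π system — every position has a p orbital, so the cyclic π system is continuous.
Adding the contributions, 3 × 2 = 6 from the 3 double-bond units.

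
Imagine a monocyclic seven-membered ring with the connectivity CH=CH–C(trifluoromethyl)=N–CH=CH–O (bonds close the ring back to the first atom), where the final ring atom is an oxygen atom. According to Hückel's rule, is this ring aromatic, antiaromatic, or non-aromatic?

The p orbitals form a continuous loop: the double-bond atoms are sp², each contributing one p electron; each sp² =N– keeps its lone pair in-plane and puts one electron into the π system; the oxygen donates one lone pair from its p orbital. The ring is fully conjugated.
Tallying contributions gives 3 × 2 = 6 from the double-bond units + 2 from the O atom = 8.
With 8 = 4·2 π electrons, Hückel's rule classifies the planar ring as antiaromatic.

Antiaromatic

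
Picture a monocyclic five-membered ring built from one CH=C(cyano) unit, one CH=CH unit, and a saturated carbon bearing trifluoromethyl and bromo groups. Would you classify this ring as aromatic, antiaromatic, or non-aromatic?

At the C(trifluoromethyl)(bromo) position, that saturated carbon is sp³ and has no p orbital in the ring π system; the ring's p-orbital overlap is broken there.
A ring that is not fully conjugated cannot be aromatic or antiaromatic regardless of its π-electron count.

Non-aromatic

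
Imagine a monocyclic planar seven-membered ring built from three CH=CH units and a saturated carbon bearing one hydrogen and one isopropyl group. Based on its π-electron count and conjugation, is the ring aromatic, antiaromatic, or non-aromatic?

The CH(isopropyl) carbon is saturated: that saturated carbon is sp³ and has no p orbital in the ring π system. Conjugation is not continuous around the ring.
A ring that is not fully conjugated cannot be aromatic or antiaromatic regardless of its π-electron count.

Non-aromatic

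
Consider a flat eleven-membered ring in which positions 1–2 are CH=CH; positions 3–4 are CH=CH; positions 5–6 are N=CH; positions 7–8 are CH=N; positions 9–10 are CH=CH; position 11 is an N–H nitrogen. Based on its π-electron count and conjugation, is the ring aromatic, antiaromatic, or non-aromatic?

Antiaromatic

Every ring atom contributes a p orbital perpendicular to the ring (each doubly-bonded ring atom is sp² with one p-orbital electron; the doubly-bonded nitrogens are pyridine-type — their lone pairs lie in the ring plane, leaving one electron in the p orbital; the pyrrole-type nitrogen donates its lone pair from the p orbital), so the π system is cyclic and fully conjugated.
Counting π electrons: 5 × 2 = 10 from the double-bond units + 2 from the NH atom = 12.
With 12 = 4·3 π electrons, Hückel's rule classifies the planar ring as antiaromatic.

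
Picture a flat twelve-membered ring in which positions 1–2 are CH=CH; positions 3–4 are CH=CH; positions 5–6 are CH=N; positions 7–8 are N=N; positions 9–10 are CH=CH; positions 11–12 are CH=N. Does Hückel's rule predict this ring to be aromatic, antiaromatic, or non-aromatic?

Check conjugation: every atom in a ring double bond is sp² and brings one electron to the p orbital; the doubly-bonded nitrogens are pyridine-type — their lone pairs lie in the ring plane, leaving one electron in the p orbital — every position has a p orbital, so the cyclic π system is continuous.
Adding the contributions, 6 × 2 = 12 from the 6 double-bond units.
12 = 4(3); a planar, fully conjugated 4n system is antiaromatic.

Antiaromatic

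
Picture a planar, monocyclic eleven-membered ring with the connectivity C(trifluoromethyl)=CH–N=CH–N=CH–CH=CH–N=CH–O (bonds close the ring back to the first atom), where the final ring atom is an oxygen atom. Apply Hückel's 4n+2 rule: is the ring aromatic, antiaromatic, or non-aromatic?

The p orbitals form a continuous loop: the double-bond atoms are sp², each contributing one p electron; the doubly-bonded nitrogens are pyridine-type — their lone pairs lie in the ring plane, leaving one electron in the p orbital; the oxygen donates one lone pair from its p orbital. The ring is fully conjugated.
Tallying contributions gives 5 × 2 = 10 from the double-bond units + 2 from the O atom = 12.
12 is a 4n count (n = 3), so the planar conjugated ring is antiaromatic.

Antiaromatic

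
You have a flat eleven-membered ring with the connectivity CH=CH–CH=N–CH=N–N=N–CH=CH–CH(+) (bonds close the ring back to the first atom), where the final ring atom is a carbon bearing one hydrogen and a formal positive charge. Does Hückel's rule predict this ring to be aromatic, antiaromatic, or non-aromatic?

Aromatic

Check conjugation: every atom in a ring double bond is sp² and brings one electron to the p orbital; each =N– nitrogen is pyridine-type (lone pair in the sp² plane, one electron in the p orbital); the carbocation has an empty p orbital — every position has a p orbital, so the cyclic π system is continuous.
π-electron count: 5 × 2 = 10 from the double-bond units + 0 from the CH(+) atom = 10.
With 10 π electrons (n = 2), the Hückel 4n+2 condition holds.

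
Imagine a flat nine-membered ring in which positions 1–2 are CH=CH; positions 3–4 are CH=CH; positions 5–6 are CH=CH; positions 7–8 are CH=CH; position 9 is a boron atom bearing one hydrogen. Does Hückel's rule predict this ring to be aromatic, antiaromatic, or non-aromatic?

Antiaromatic

The p orbitals form a continuous loop: the double-bond atoms are sp², each contributing one p electron; the boron has an empty p orbital. The ring is fully conjugated.
Tallying contributions gives 4 × 2 = 8 from the double-bond units + 0 from the BH atom = 8.
8 = 4(2); a planar, fully conjugated 4n system is antiaromatic.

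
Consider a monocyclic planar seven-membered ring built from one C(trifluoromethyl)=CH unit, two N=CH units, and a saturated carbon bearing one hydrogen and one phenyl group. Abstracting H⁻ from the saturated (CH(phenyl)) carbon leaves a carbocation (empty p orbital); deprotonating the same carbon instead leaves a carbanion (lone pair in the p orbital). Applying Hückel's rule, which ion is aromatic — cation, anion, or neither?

In either ion the ring is fully conjugated: every atom, including the new sp² carbon, supplies a p orbital.
Cation: 3 × 2 + 0 = 6 π electrons → 4(1)+2, aromatic.
Anion: 3 × 2 + 2 = 8 π electrons → 4(2), antiaromatic.

The cation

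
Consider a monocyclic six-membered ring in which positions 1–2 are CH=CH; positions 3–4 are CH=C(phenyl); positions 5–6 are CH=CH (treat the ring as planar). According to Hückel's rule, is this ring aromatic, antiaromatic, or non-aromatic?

Aromatic

Every ring atom contributes a p orbital perpendicular to the ring (each doubly-bonded ring atom is sp² with one p-orbital electron), so the π system is cyclic and fully conjugated.
Tallying contributions gives 3 × 2 = 6 from the 3 double-bond units.
That gives a 4n+2 count (6, n = 1).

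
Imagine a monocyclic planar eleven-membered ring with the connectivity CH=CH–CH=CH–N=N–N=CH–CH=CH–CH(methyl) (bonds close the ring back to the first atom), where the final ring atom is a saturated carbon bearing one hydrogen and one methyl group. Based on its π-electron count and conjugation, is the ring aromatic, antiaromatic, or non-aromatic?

The CH(methyl) carbon is saturated: that saturated carbon is sp³ and has no p orbital in the ring π system. Conjugation is not continuous around the ring.
Without a continuous loop of overlapping p orbitals the Hückel electron count never comes into play.

Non-aromatic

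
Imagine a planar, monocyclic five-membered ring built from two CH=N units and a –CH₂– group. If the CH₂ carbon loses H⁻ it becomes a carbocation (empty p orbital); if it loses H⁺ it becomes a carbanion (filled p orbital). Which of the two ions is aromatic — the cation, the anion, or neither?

The anion

Once that carbon is sp², every ring atom has a p orbital and both ions are fully conjugated.
Cation: 2 × 2 + 0 = 4 π electrons → 4(1), antiaromatic.
Anion: 2 × 2 + 2 = 6 π electrons → 4(1)+2, aromatic.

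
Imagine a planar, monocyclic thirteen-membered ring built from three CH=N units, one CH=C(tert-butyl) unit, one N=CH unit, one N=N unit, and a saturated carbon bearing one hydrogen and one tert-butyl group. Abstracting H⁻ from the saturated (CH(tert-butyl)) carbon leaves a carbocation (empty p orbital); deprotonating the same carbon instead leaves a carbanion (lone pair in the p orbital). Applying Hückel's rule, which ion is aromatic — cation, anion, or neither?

Both ions have a continuous loop of p orbitals — each ring atom is sp².
Cation: 6 × 2 + 0 = 12 π electrons → 4(3), antiaromatic.
Anion: 6 × 2 + 2 = 14 π electrons → 4(3)+2, aromatic.

The anion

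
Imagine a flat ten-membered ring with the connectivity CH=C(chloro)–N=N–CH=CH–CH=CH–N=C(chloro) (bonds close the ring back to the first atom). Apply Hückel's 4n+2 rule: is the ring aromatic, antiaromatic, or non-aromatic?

Every ring atom contributes a p orbital perpendicular to the ring (the double-bond atoms are sp², each contributing one p electron; each sp² =N– keeps its lone pair in-plane and puts one electron into the π system), so the π system is cyclic and fully conjugated.
Adding the contributions, 5 × 2 = 10 from the 5 double-bond units.
Since 10 = 4·2 + 2, the ring meets the 4n+2 criterion.

Aromatic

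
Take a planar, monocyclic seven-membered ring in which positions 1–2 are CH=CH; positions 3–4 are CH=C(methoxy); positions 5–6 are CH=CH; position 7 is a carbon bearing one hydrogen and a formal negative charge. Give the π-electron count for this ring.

All ring atoms are sp² and supply a p orbital to the ring (each doubly-bonded ring atom is sp² with one p-orbital electron; the carbanion's lone pair occupies the p orbital); the conjugation is uninterrupted.
π-electron count: 3 × 2 = 6 from the double-bond units + 2 from the CH(-) atom = 8.

8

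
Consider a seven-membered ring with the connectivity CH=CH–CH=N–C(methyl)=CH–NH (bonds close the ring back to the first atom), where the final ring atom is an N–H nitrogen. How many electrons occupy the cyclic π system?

8

Check conjugation: the double-bond atoms are sp², each contributing one p electron; each =N– nitrogen is pyridine-type (lone pair in the sp² plane, one electron in the p orbital); the pyrrole-type nitrogen donates its lone pair from the p orbital — every position has a p orbital, so the cyclic π system is continuous.
Adding the contributions, 3 × 2 = 6 from the double-bond units + 2 from the NH atom = 8.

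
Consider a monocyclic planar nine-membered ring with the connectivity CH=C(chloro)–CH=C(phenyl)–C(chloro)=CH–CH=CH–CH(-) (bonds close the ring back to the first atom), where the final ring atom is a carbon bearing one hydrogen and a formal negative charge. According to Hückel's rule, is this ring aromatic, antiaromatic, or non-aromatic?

Aromatic

The p orbitals form a continuous loop: each doubly-bonded ring atom is sp² with one p-orbital electron; the carbanion's lone pair occupies the p orbital. The ring is fully conjugated.
Counting π electrons: 4 × 2 = 8 from the double-bond units + 2 from the CH(-) atom = 10.
That gives a 4n+2 count (10, n = 2).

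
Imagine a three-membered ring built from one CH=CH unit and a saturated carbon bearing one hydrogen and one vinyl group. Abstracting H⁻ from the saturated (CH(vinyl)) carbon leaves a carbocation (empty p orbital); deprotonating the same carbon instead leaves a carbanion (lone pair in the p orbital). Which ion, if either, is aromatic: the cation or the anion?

The cation

In both ions every ring atom is sp² and contributes a p orbital, so both rings are fully conjugated.
Cation: 1 × 2 + 0 = 2 π electrons → 4(0)+2, aromatic.
Anion: 1 × 2 + 2 = 4 π electrons → 4(1), antiaromatic.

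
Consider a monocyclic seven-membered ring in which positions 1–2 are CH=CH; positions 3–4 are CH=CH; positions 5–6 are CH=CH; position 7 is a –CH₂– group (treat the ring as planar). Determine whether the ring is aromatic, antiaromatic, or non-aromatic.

The CH2 position has four σ bonds — the tetrahedral CH₂ carbon is sp³ and has no p orbital in the ring π system — so the cyclic conjugation is interrupted.
Hückel's rule only applies to fully conjugated rings, so this one is simply non-aromatic.

Non-aromatic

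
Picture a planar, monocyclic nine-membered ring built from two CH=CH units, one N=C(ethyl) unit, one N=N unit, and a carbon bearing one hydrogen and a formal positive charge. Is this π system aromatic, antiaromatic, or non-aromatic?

Antiaromatic

Check conjugation: every atom in a ring double bond is sp² and brings one electron to the p orbital; each =N– nitrogen is pyridine-type (lone pair in the sp² plane, one electron in the p orbital); the carbocation has an empty p orbital — every position has a p orbital, so the cyclic π system is continuous.
π-electron count: 4 × 2 = 8 from the double-bond units + 0 from the CH(+) atom = 8.
8 is a 4n count (n = 2), so the planar conjugated ring is antiaromatic.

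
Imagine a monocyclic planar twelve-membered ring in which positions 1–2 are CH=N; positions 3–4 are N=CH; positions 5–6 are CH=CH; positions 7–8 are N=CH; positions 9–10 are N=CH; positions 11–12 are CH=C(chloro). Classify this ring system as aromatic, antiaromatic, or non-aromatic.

All ring atoms are sp² and supply a p orbital to the ring (each doubly-bonded ring atom is sp² with one p-orbital electron; the doubly-bonded nitrogens are pyridine-type — their lone pairs lie in the ring plane, leaving one electron in the p orbital); the conjugation is uninterrupted.
Counting π electrons: 6 × 2 = 12 from the 6 double-bond units.
With 12 = 4·3 π electrons, Hückel's rule classifies the planar ring as antiaromatic.

Antiaromatic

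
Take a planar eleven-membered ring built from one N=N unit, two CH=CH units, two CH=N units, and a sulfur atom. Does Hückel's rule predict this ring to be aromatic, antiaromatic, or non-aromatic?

Antiaromatic

Check conjugation: each doubly-bonded ring atom is sp² with one p-orbital electron; each =N– nitrogen is pyridine-type (lone pair in the sp² plane, one electron in the p orbital); the sulfur donates one lone pair from its p orbital — every position has a p orbital, so the cyclic π system is continuous.
Adding the contributions, 5 × 2 = 10 from the double-bond units + 2 from the S atom = 12.
12 is a 4n count (n = 3), so the planar conjugated ring is antiaromatic.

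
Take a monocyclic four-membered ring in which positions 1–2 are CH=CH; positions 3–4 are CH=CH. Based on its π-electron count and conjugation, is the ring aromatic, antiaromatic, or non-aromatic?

The p orbitals form a continuous loop: every atom in a ring double bond is sp² and brings one electron to the p orbital. The ring is fully conjugated.
Adding the contributions, 2 × 2 = 4 from the 2 double-bond units.
A 4n π count (4, n = 1) in a planar conjugated ring means antiaromatic.
(The species described is cyclobutadiene.)

Antiaromatic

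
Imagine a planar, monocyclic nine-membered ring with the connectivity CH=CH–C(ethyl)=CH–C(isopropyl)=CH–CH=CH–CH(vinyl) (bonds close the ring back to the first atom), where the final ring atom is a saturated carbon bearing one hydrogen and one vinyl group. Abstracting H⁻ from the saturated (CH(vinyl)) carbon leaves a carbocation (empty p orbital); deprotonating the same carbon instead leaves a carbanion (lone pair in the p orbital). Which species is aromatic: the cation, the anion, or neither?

The anion

In either ion the ring is fully conjugated: every atom, including the new sp² carbon, supplies a p orbital.
Cation: 4 × 2 + 0 = 8 π electrons → 4(2), antiaromatic.
Anion: 4 × 2 + 2 = 10 π electrons → 4(2)+2, aromatic.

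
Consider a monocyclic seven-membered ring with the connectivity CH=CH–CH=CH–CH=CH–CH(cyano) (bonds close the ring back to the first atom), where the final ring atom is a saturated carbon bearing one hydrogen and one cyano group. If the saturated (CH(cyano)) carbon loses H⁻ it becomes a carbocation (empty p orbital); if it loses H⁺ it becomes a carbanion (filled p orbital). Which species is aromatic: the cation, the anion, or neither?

In both ions every ring atom is sp² and contributes a p orbital, so both rings are fully conjugated.
Cation: 3 × 2 + 0 = 6 π electrons → 4(1)+2, aromatic.
Anion: 3 × 2 + 2 = 8 π electrons → 4(2), antiaromatic.

The cation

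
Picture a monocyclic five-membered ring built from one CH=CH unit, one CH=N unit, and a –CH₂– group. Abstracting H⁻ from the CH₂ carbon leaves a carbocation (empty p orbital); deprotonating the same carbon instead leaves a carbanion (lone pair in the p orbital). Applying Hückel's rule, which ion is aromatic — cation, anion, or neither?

In either ion the ring is fully conjugated: every atom, including the new sp² carbon, supplies a p orbital.
Cation: 2 × 2 + 0 = 4 π electrons → 4(1), antiaromatic.
Anion: 2 × 2 + 2 = 6 π electrons → 4(1)+2, aromatic.

The anion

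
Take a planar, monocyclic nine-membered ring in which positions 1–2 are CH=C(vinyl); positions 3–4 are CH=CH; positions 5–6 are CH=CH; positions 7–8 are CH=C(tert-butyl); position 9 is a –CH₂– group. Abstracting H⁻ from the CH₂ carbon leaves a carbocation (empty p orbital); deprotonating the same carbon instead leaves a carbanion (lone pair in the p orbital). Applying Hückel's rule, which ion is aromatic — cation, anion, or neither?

Both ions have a continuous loop of p orbitals — each ring atom is sp².
Cation: 4 × 2 + 0 = 8 π electrons → 4(2), antiaromatic.
Anion: 4 × 2 + 2 = 10 π electrons → 4(2)+2, aromatic.

The anion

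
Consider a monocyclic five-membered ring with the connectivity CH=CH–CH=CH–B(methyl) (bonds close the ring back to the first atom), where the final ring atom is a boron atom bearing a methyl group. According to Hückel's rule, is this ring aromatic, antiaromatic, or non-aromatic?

Antiaromatic

All ring atoms are sp² and supply a p orbital to the ring (each doubly-bonded ring atom is sp² with one p-orbital electron; the boron has an empty p orbital); the conjugation is uninterrupted.
Counting π electrons: 2 × 2 = 4 from the double-bond units + 0 from the B(methyl) atom = 4.
4 = 4(1); a planar, fully conjugated 4n system is antiaromatic.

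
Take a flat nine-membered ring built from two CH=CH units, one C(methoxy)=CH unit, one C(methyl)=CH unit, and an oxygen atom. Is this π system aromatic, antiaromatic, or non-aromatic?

Aromatic

The p orbitals form a continuous loop: each doubly-bonded ring atom is sp² with one p-orbital electron; the oxygen donates one lone pair from its p orbital. The ring is fully conjugated.
Adding the contributions, 4 × 2 = 8 from the double-bond units + 2 from the O atom = 10.
10 = 4(2) + 2, which satisfies Hückel's 4n+2 rule.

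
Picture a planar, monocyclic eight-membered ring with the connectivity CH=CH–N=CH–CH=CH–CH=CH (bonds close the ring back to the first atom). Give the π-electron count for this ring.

Check conjugation: every atom in a ring double bond is sp² and brings one electron to the p orbital; each sp² =N– keeps its lone pair in-plane and puts one electron into the π system — every position has a p orbital, so the cyclic π system is continuous.
Tallying contributions gives 4 × 2 = 8 from the 4 double-bond units.

8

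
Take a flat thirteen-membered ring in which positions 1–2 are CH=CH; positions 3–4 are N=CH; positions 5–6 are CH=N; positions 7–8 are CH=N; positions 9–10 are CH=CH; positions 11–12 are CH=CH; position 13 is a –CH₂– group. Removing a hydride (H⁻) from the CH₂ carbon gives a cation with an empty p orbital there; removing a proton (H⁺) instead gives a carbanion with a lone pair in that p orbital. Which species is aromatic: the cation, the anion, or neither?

The anion

Both ions have a continuous loop of p orbitals — each ring atom is sp².
Cation: 6 × 2 + 0 = 12 π electrons → 4(3), antiaromatic.
Anion: 6 × 2 + 2 = 14 π electrons → 4(3)+2, aromatic.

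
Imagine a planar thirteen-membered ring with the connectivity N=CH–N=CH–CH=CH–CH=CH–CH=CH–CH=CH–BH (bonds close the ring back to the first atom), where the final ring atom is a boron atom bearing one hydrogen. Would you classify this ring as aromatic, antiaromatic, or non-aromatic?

Every ring atom contributes a p orbital perpendicular to the ring (every atom in a ring double bond is sp² and brings one electron to the p orbital; each sp² =N– keeps its lone pair in-plane and puts one electron into the π system; the boron has an empty p orbital), so the π system is cyclic and fully conjugated.
π-electron count: 6 × 2 = 12 from the double-bond units + 0 from the BH atom = 12.
A 4n π count (12, n = 3) in a planar conjugated ring means antiaromatic.

Antiaromatic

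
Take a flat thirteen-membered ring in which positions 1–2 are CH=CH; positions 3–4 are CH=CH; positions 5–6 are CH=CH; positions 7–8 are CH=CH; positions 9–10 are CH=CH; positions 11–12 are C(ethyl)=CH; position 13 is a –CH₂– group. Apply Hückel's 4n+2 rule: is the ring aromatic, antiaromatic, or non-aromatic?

Non-aromatic

The CH2 position has four σ bonds — the tetrahedral CH₂ carbon is sp³ and has no p orbital in the ring π system — so the cyclic conjugation is interrupted.
Broken conjugation rules out both aromaticity and antiaromaticity.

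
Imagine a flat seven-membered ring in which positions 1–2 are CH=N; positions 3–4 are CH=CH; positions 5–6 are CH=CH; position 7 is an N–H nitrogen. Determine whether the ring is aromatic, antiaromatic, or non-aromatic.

All ring atoms are sp² and supply a p orbital to the ring (each doubly-bonded ring atom is sp² with one p-orbital electron; each sp² =N– keeps its lone pair in-plane and puts one electron into the π system; the pyrrole-type nitrogen donates its lone pair from the p orbital); the conjugation is uninterrupted.
Tallying contributions gives 3 × 2 = 6 from the double-bond units + 2 from the NH atom = 8.
With 8 = 4·2 π electrons, Hückel's rule classifies the planar ring as antiaromatic.

Antiaromatic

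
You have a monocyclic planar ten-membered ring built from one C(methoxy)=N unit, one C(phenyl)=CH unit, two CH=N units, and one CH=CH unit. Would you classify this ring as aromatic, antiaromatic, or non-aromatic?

Aromatic

The p orbitals form a continuous loop: each doubly-bonded ring atom is sp² with one p-orbital electron; the doubly-bonded nitrogens are pyridine-type — their lone pairs lie in the ring plane, leaving one electron in the p orbital. The ring is fully conjugated.
π-electron count: 5 × 2 = 10 from the 5 double-bond units.
That gives a 4n+2 count (10, n = 2).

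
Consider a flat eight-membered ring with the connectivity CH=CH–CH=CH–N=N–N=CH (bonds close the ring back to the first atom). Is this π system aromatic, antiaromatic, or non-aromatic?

All ring atoms are sp² and supply a p orbital to the ring (every atom in a ring double bond is sp² and brings one electron to the p orbital; each sp² =N– keeps its lone pair in-plane and puts one electron into the π system); the conjugation is uninterrupted.
Counting π electrons: 4 × 2 = 8 from the 4 double-bond units.
8 = 4(2); a planar, fully conjugated 4n system is antiaromatic.

Antiaromatic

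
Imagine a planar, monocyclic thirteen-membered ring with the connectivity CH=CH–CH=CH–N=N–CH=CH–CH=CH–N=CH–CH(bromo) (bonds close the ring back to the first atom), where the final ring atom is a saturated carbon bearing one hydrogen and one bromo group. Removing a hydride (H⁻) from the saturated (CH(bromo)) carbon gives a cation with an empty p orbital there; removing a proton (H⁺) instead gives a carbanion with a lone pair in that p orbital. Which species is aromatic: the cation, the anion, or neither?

The anion

In either ion the ring is fully conjugated: every atom, including the new sp² carbon, supplies a p orbital.
Cation: 6 × 2 + 0 = 12 π electrons → 4(3), antiaromatic.
Anion: 6 × 2 + 2 = 14 π electrons → 4(3)+2, aromatic.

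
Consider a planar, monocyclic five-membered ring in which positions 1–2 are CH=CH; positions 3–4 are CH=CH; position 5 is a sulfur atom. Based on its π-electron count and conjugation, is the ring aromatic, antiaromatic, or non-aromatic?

Aromatic

Every ring atom contributes a p orbital perpendicular to the ring (every atom in a ring double bond is sp² and brings one electron to the p orbital; the sulfur donates one lone pair from its p orbital), so the π system is cyclic and fully conjugated.
Counting π electrons: 2 × 2 = 4 from the double-bond units + 2 from the S atom = 6.
That gives a 4n+2 count (6, n = 1).
(The species described is thiophene.)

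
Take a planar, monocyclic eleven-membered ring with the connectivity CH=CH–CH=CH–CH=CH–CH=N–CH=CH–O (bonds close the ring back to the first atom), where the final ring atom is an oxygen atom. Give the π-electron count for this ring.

Check conjugation: every atom in a ring double bond is sp² and brings one electron to the p orbital; each sp² =N– keeps its lone pair in-plane and puts one electron into the π system; the oxygen donates one lone pair from its p orbital — every position has a p orbital, so the cyclic π system is continuous.
π-electron count: 5 × 2 = 10 from the double-bond units + 2 from the O atom = 12.

12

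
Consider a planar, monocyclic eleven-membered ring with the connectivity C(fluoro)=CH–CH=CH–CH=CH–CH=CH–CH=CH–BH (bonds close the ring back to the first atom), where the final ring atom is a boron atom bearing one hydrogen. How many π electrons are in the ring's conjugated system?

Check conjugation: every atom in a ring double bond is sp² and brings one electron to the p orbital; the boron has an empty p orbital — every position has a p orbital, so the cyclic π system is continuous.
Counting π electrons: 5 × 2 = 10 from the double-bond units + 0 from the BH atom = 10.

10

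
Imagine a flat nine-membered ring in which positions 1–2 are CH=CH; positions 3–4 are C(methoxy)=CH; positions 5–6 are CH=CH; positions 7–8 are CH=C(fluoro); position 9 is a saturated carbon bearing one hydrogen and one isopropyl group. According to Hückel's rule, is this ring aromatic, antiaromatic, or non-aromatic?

The CH(isopropyl) position has four σ bonds — that saturated carbon is sp³ and has no p orbital in the ring π system — so the cyclic conjugation is interrupted.
Without a continuous loop of overlapping p orbitals the Hückel electron count never comes into play.

Non-aromatic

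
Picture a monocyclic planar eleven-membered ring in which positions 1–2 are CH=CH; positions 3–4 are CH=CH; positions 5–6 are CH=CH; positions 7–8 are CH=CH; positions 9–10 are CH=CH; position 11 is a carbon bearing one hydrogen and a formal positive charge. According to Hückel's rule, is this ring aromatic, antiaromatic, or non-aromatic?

The p orbitals form a continuous loop: each doubly-bonded ring atom is sp² with one p-orbital electron; the carbocation has an empty p orbital. The ring is fully conjugated.
Tallying contributions gives 5 × 2 = 10 from the double-bond units + 0 from the CH(+) atom = 10.
That gives a 4n+2 count (10, n = 2).

Aromatic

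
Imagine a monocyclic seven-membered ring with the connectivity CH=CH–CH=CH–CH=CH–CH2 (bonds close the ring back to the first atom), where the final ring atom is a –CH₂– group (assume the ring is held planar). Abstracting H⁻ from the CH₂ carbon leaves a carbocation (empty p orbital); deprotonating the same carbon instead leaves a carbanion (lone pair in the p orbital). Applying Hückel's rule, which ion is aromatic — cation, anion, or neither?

The cation

In either ion the ring is fully conjugated: every atom, including the new sp² carbon, supplies a p orbital.
Cation: 3 × 2 + 0 = 6 π electrons → 4(1)+2, aromatic.
Anion: 3 × 2 + 2 = 8 π electrons → 4(2), antiaromatic.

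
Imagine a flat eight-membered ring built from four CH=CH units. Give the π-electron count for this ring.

8

Check conjugation: each doubly-bonded ring atom is sp² with one p-orbital electron — every position has a p orbital, so the cyclic π system is continuous.
Counting π electrons: 4 × 2 = 8 from the 4 double-bond units.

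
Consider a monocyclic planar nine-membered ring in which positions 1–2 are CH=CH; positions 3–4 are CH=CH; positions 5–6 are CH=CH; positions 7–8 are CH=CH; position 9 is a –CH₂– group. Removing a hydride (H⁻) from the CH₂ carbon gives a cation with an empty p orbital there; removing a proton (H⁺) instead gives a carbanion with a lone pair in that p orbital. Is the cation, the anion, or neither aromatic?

Both ions have a continuous loop of p orbitals — each ring atom is sp².
Cation: 4 × 2 + 0 = 8 π electrons → 4(2), antiaromatic.
Anion: 4 × 2 + 2 = 10 π electrons → 4(2)+2, aromatic.

The anion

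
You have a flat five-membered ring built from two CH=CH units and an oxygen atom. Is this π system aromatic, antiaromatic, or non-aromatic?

Aromatic

Check conjugation: each doubly-bonded ring atom is sp² with one p-orbital electron; the oxygen donates one lone pair from its p orbital — every position has a p orbital, so the cyclic π system is continuous.
Counting π electrons: 2 × 2 = 4 from the double-bond units + 2 from the O atom = 6.
With 6 π electrons (n = 1), the Hückel 4n+2 condition holds.
(This ring is furan.)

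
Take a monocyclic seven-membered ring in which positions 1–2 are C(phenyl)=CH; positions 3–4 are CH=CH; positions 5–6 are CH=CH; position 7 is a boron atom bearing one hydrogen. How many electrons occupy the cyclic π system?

6

Every ring atom contributes a p orbital perpendicular to the ring (each doubly-bonded ring atom is sp² with one p-orbital electron; the boron has an empty p orbital), so the π system is cyclic and fully conjugated.
π-electron count: 3 × 2 = 6 from the double-bond units + 0 from the BH atom = 6.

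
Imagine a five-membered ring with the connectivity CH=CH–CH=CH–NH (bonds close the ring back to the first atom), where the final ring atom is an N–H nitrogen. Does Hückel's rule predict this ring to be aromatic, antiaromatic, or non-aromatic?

Aromatic

All ring atoms are sp² and supply a p orbital to the ring (each doubly-bonded ring atom is sp² with one p-orbital electron; the pyrrole-type nitrogen donates its lone pair from the p orbital); the conjugation is uninterrupted.
Counting π electrons: 2 × 2 = 4 from the double-bond units + 2 from the NH atom = 6.
6 = 4(1) + 2, which satisfies Hückel's 4n+2 rule.
This is pyrrole.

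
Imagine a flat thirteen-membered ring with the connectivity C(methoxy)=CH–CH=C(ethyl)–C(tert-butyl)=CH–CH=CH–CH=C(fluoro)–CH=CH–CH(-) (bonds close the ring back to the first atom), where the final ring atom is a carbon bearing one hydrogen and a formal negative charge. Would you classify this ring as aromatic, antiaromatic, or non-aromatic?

Aromatic

All ring atoms are sp² and supply a p orbital to the ring (the double-bond atoms are sp², each contributing one p electron; the carbanion's lone pair occupies the p orbital); the conjugation is uninterrupted.
Adding the contributions, 6 × 2 = 12 from the double-bond units + 2 from the CH(-) atom = 14.
Since 14 = 4·3 + 2, the ring meets the 4n+2 criterion.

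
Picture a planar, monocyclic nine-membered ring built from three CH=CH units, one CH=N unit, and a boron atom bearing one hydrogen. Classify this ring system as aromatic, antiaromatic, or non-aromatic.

All ring atoms are sp² and supply a p orbital to the ring (the double-bond atoms are sp², each contributing one p electron; the doubly-bonded nitrogens are pyridine-type — their lone pairs lie in the ring plane, leaving one electron in the p orbital; the boron has an empty p orbital); the conjugation is uninterrupted.
π-electron count: 4 × 2 = 8 from the double-bond units + 0 from the BH atom = 8.
8 = 4(2); a planar, fully conjugated 4n system is antiaromatic.

Antiaromatic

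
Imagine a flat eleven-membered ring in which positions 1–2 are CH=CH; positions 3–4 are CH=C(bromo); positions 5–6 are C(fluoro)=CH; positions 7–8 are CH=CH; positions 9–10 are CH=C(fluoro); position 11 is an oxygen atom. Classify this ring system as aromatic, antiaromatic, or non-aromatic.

Antiaromatic

Check conjugation: each doubly-bonded ring atom is sp² with one p-orbital electron; the oxygen donates one lone pair from its p orbital — every position has a p orbital, so the cyclic π system is continuous.
Tallying contributions gives 5 × 2 = 10 from the double-bond units + 2 from the O atom = 12.
12 is a 4n count (n = 3), so the planar conjugated ring is antiaromatic.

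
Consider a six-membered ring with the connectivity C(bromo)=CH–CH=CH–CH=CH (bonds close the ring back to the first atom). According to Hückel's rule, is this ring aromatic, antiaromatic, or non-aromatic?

Check conjugation: the double-bond atoms are sp², each contributing one p electron — every position has a p orbital, so the cyclic π system is continuous.
Tallying contributions gives 3 × 2 = 6 from the 3 double-bond units.
6 = 4(1) + 2, which satisfies Hückel's 4n+2 rule.

Aromatic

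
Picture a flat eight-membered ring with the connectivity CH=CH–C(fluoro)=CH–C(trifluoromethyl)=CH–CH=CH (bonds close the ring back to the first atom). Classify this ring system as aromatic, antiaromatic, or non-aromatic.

The p orbitals form a continuous loop: each doubly-bonded ring atom is sp² with one p-orbital electron. The ring is fully conjugated.
Adding the contributions, 4 × 2 = 8 from the 4 double-bond units.
With 8 = 4·2 π electrons, Hückel's rule classifies the planar ring as antiaromatic.

Antiaromatic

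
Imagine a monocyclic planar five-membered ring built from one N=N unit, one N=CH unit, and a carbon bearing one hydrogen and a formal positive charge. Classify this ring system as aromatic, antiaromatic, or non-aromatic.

The p orbitals form a continuous loop: each doubly-bonded ring atom is sp² with one p-orbital electron; each sp² =N– keeps its lone pair in-plane and puts one electron into the π system; the carbocation has an empty p orbital. The ring is fully conjugated.
Adding the contributions, 2 × 2 = 4 from the double-bond units + 0 from the CH(+) atom = 4.
With 4 = 4·1 π electrons, Hückel's rule classifies the planar ring as antiaromatic.

Antiaromatic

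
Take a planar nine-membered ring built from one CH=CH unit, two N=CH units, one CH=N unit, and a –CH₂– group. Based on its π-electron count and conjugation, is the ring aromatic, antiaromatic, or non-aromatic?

Non-aromatic

At the CH2 position, the tetrahedral CH₂ carbon is sp³ and has no p orbital in the ring π system; the ring's p-orbital overlap is broken there.
A ring that is not fully conjugated cannot be aromatic or antiaromatic regardless of its π-electron count.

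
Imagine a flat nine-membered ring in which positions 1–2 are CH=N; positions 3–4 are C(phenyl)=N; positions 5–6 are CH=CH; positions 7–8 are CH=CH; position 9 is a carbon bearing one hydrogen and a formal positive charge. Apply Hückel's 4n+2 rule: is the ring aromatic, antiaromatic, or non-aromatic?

All ring atoms are sp² and supply a p orbital to the ring (every atom in a ring double bond is sp² and brings one electron to the p orbital; the doubly-bonded nitrogens are pyridine-type — their lone pairs lie in the ring plane, leaving one electron in the p orbital; the carbocation has an empty p orbital); the conjugation is uninterrupted.
Counting π electrons: 4 × 2 = 8 from the double-bond units + 0 from the CH(+) atom = 8.
A 4n π count (8, n = 2) in a planar conjugated ring means antiaromatic.

Antiaromatic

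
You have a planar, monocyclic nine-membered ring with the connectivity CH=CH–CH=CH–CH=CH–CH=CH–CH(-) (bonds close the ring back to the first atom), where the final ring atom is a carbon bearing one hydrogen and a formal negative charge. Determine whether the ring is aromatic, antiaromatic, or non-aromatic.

Aromatic

Every ring atom contributes a p orbital perpendicular to the ring (every atom in a ring double bond is sp² and brings one electron to the p orbital; the carbanion's lone pair occupies the p orbital), so the π system is cyclic and fully conjugated.
Tallying contributions gives 4 × 2 = 8 from the double-bond units + 2 from the CH(-) atom = 10.
That gives a 4n+2 count (10, n = 2).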